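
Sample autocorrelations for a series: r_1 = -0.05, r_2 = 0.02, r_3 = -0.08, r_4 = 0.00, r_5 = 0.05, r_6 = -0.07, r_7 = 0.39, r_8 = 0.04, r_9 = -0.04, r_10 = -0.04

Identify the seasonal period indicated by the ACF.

7

The largest autocorrelation is r_7 = 0.39; the remaining lags stay at or below 0.05.
The dominant spike at lag 7 indicates a seasonal period of 7.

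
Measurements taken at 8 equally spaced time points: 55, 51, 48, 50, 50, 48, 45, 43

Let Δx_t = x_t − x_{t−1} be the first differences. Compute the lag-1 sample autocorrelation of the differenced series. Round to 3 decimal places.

First differences Δx: -4, -3, 2, 0, -2, -3, -2
Mean of differences = -1.7143
Numerator Σ(Δx_t−Δx̄)(Δx_{t+1}−Δx̄) = 4.7755
Denominator Σ(Δx_t−Δx̄)² = 25.4286
r_1(Δx) = 4.7755 / 25.4286 = 0.188

0.188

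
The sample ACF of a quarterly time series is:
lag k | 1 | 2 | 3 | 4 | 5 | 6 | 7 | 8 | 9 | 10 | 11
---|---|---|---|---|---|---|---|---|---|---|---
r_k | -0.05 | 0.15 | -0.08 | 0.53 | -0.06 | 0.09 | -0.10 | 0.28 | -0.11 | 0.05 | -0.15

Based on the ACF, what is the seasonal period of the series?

4

The largest autocorrelation is r_4 = 0.53, with a weaker echo at lag 8 (0.28); the remaining lags stay at or below 0.15.
The dominant spike at lag 4 indicates a seasonal period of 4.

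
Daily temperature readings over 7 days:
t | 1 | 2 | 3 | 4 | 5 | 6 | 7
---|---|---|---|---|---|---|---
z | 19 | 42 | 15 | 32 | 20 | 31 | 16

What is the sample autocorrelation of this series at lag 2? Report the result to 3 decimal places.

Mean z̄ = (19 + 42 + 15 + 32 + 20 + 31 + 16)/7 = 25.0000
Deviations from mean: -6.0000, 17.0000, -10.0000, 7.0000, -5.0000, 6.0000, -9.0000
Numerator Σ_{t=1}^{5}(z_t−z̄)(z_{t+2}−z̄) = 316.0000
Denominator Σ(z_t−z̄)² = 616.0000
r_2 = 316.0000 / 616.0000 = 0.513

0.513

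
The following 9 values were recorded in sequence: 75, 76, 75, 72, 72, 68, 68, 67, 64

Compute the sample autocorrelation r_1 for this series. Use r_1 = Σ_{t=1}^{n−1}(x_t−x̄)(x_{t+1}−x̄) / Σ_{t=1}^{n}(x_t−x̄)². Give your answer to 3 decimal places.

0.644

Mean x̄ = (75 + 76 + 75 + 72 + 72 + 68 + 68 + 67 + 64)/9 = 70.7778
Numerator Σ_{t=1}^{8}(x_t−x̄)(x_{t+1}−x̄) = 91.1728
Denominator Σ(x_t−x̄)² = 141.5556
r_1 = 91.1728 / 141.5556 = 0.644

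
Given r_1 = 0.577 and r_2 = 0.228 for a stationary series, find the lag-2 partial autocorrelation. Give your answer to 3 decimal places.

-0.157

φ_{22} = (r_2 − r_1²) / (1 − r_1²)
r_1² = (0.577)² = 0.332929
Numerator = 0.228 − 0.3329 = -0.1049; denominator = 1 − 0.3329 = 0.6671
φ_{22} = -0.1049 / 0.6671 = -0.157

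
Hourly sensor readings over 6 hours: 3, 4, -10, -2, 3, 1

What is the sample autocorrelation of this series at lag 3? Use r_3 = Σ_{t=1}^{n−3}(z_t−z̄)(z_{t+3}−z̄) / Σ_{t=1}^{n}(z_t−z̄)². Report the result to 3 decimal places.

-0.029

Mean z̄ = (3 + 4 − 10 − 2 + 3 + 1)/6 = -0.1667
Deviations from mean: 3.1667, 4.1667, -9.8333, -1.8333, 3.1667, 1.1667
Σ(z_t−z̄)(z_{t+3}−z̄) = (-5.8056) + (13.1944) + (-11.4722) = -4.0833
Denominator Σ(z_t−z̄)² = 138.8333
r_3 = -4.0833 / 138.8333 = -0.029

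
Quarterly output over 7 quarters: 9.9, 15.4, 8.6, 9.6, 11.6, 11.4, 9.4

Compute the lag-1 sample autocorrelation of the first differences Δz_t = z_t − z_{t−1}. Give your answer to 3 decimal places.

First differences Δz: 5.5, -6.8, 1.0, 2.0, -0.2, -2.0
Mean of differences = -0.0833
Numerator Σ(Δz_t−Δz̄)(Δz_{t+1}−Δz̄) = -42.5403
Denominator Σ(Δz_t−Δz̄)² = 85.4883
r_1(Δz) = -42.5403 / 85.4883 = -0.498

-0.498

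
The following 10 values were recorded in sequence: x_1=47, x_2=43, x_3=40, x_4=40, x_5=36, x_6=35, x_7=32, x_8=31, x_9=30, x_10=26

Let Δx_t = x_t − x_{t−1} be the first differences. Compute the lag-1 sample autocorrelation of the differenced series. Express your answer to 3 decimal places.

First differences Δx: -4, -3, 0, -4, -1, -3, -1, -1, -4
Mean of differences = -2.3333
Numerator Σ(Δx_t−Δx̄)(Δx_{t+1}−Δx̄) = -8.7778
Denominator Σ(Δx_t−Δx̄)² = 20.0000
r_1(Δx) = -8.7778 / 20.0000 = -0.439

-0.439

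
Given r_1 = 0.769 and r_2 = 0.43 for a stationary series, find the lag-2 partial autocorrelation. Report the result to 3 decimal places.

-0.395

φ_{22} = (r_2 − r_1²) / (1 − r_1²)
r_1² = (0.769)² = 0.591361
Numerator = 0.43 − 0.5914 = -0.1614; denominator = 1 − 0.5914 = 0.4086
φ_{22} = -0.1614 / 0.4086 = -0.395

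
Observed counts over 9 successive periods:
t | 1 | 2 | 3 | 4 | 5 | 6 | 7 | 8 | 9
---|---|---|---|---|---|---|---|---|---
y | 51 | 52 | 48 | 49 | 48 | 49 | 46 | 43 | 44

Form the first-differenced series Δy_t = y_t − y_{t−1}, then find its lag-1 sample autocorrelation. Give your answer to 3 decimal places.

First differences Δy: 1, -4, 1, -1, 1, -3, -3, 1
Mean of differences = -0.8750
Numerator Σ(Δy_t−Δȳ)(Δy_{t+1}−Δȳ) = -15.6406
Denominator Σ(Δy_t−Δȳ)² = 32.8750
r_1(Δy) = -15.6406 / 32.8750 = -0.476

-0.476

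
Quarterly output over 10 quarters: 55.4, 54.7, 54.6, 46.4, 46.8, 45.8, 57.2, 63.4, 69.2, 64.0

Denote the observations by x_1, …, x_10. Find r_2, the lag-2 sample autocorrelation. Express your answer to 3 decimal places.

0.185

Mean x̄ = (55.4 + 54.7 + 54.6 + 46.4 + 46.8 + 45.8 + 57.2 + 63.4 + 69.2 + 64.0)/10 = 55.7500
Numerator Σ_{t=1}^{8}(x_t−x̄)(x_{t+2}−x̄) = 107.0650
Denominator Σ(x_t−x̄)² = 578.6650
r_2 = 107.0650 / 578.6650 = 0.185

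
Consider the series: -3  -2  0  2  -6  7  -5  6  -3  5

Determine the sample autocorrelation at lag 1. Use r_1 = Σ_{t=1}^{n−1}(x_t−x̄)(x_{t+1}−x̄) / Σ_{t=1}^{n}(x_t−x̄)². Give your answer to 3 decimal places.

-0.741

Mean x̄ = (-3 − 2 + 0 + 2 − 6 + 7 − 5 + 6 − 3 + 5)/10 = 0.1000
Numerator Σ_{t=1}^{9}(x_t−x̄)(x_{t+1}−x̄) = -145.9100
Denominator Σ(x_t−x̄)² = 196.9000
r_1 = -145.9100 / 196.9000 = -0.741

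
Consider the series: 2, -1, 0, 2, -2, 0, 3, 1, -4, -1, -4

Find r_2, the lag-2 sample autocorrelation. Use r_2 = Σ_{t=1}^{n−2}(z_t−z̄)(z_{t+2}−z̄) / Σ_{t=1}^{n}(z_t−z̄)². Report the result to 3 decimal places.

-0.097

Mean z̄ = (2 − 1 + 0 + 2 − 2 + 0 + 3 + 1 − 4 − 1 − 4)/11 = -0.3636
Numerator Σ_{t=1}^{9}(z_t−z̄)(z_{t+2}−z̄) = -5.2645
Denominator Σ(z_t−z̄)² = 54.5455
r_2 = -5.2645 / 54.5455 = -0.097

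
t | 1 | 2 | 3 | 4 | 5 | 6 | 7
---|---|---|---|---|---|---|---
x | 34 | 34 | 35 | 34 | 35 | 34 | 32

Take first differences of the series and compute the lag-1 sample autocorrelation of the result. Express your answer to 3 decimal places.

First differences Δx: 0, 1, -1, 1, -1, -2
Mean of differences = -0.3333
Numerator Σ(Δx_t−Δx̄)(Δx_{t+1}−Δx̄) = -1.1111
Denominator Σ(Δx_t−Δx̄)² = 7.3333
r_1(Δx) = -1.1111 / 7.3333 = -0.152

-0.152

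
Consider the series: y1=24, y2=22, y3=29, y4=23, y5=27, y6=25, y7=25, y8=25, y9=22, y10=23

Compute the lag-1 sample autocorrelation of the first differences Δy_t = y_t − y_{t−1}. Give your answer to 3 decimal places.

-0.766

First differences Δy: -2, 7, -6, 4, -2, 0, 0, -3, 1
Mean of differences = -0.1111
Numerator Σ(Δy_t−Δȳ)(Δy_{t+1}−Δȳ) = -91.0123
Denominator Σ(Δy_t−Δȳ)² = 118.8889
r_1(Δy) = -91.0123 / 118.8889 = -0.766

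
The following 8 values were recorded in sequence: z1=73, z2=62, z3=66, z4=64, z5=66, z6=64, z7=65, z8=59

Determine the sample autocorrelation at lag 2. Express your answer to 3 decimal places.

Mean z̄ = (73 + 62 + 66 + 64 + 66 + 64 + 65 + 59)/8 = 64.8750
Deviations from mean: 8.1250, -2.8750, 1.1250, -0.8750, 1.1250, -0.8750, 0.1250, -5.8750
Σ(z_t−z̄)(z_{t+2}−z̄) = (9.1406) + (2.5156) + (1.2656) + (0.7656) + (0.1406) + (5.1406) = 18.9688
Denominator Σ(z_t−z̄)² = 112.8750
r_2 = 18.9688 / 112.8750 = 0.168

0.168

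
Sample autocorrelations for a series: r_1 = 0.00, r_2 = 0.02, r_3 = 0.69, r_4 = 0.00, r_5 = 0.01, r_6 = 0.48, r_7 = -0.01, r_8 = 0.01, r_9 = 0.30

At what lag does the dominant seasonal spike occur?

The largest autocorrelation is r_3 = 0.69, with weaker echoes at lags 6 (0.48) and 9 (0.30); the remaining lags stay at or below 0.02.
The dominant spike at lag 3 indicates a seasonal period of 3.

3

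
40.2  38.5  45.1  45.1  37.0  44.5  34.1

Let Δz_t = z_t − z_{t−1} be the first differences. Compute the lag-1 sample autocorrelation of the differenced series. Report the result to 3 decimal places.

-0.536

First differences Δz: -1.7, 6.6, 0.0, -8.1, 7.5, -10.4
Mean of differences = -1.0167
Numerator Σ(Δz_t−Δz̄)(Δz_{t+1}−Δz̄) = -144.9036
Denominator Σ(Δz_t−Δz̄)² = 270.2683
r_1(Δz) = -144.9036 / 270.2683 = -0.536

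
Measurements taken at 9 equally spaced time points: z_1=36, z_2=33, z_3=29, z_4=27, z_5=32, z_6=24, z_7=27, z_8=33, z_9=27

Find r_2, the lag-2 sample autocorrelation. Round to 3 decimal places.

Mean z̄ = (36 + 33 + 29 + 27 + 32 + 24 + 27 + 33 + 27)/9 = 29.7778
Σ(z_t−z̄)(z_{t+2}−z̄) = (-4.8395) + (-8.9506) + (-1.7284) + (16.0494) + (-6.1728) + (-18.6173) + (7.7160) = -16.5432
Denominator Σ(z_t−z̄)² = 121.5556
r_2 = -16.5432 / 121.5556 = -0.136

-0.136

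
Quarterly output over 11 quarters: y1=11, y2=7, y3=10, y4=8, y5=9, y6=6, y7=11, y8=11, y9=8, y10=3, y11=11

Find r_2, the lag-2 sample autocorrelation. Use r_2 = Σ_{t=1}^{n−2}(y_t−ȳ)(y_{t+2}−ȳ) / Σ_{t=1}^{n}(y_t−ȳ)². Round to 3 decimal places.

Mean ȳ = (11 + 7 + 10 + 8 + 9 + 6 + 11 + 11 + 8 + 3 + 11)/11 = 8.6364
Numerator Σ_{t=1}^{9}(y_t−ȳ)(y_{t+2}−ȳ) = -15.2645
Denominator Σ(y_t−ȳ)² = 66.5455
r_2 = -15.2645 / 66.5455 = -0.229

-0.229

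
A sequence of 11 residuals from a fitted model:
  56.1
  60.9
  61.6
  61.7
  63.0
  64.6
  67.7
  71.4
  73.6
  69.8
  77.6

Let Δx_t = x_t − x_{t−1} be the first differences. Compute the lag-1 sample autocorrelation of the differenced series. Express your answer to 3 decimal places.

First differences Δx: 4.8, 0.7, 0.1, 1.3, 1.6, 3.1, 3.7, 2.2, -3.8, 7.8
Mean of differences = 2.1500
Numerator Σ(Δx_t−Δx̄)(Δx_{t+1}−Δx̄) = -31.5475
Denominator Σ(Δx_t−Δx̄)² = 84.9850
r_1(Δx) = -31.5475 / 84.9850 = -0.371

-0.371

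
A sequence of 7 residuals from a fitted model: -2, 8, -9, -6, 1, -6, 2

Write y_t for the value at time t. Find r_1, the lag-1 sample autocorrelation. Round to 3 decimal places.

Mean ȳ = (-2 + 8 − 9 − 6 + 1 − 6 + 2)/7 = -1.7143
Deviations from mean: -0.2857, 9.7143, -7.2857, -4.2857, 2.7143, -4.2857, 3.7143
Numerator Σ_{t=1}^{6}(y_t−ȳ)(y_{t+1}−ȳ) = -81.5102
Denominator Σ(y_t−ȳ)² = 205.4286
r_1 = -81.5102 / 205.4286 = -0.397

-0.397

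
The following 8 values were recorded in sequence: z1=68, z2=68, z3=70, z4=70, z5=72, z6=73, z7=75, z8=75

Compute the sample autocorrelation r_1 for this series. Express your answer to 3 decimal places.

Mean z̄ = (68 + 68 + 70 + 70 + 72 + 73 + 75 + 75)/8 = 71.3750
Σ(z_t−z̄)(z_{t+1}−z̄) = (11.3906) + (4.6406) + (1.8906) + (-0.8594) + (1.0156) + (5.8906) + (13.1406) = 37.1094
Denominator Σ(z_t−z̄)² = 55.8750
r_1 = 37.1094 / 55.8750 = 0.664

0.664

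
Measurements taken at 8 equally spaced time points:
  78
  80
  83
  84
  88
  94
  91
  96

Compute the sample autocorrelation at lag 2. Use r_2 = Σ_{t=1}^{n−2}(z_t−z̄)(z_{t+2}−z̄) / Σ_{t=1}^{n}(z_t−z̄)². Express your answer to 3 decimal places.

0.329

Mean z̄ = (78 + 80 + 83 + 84 + 88 + 94 + 91 + 96)/8 = 86.7500
Deviations from mean: -8.7500, -6.7500, -3.7500, -2.7500, 1.2500, 7.2500, 4.2500, 9.2500
Numerator Σ_{t=1}^{6}(z_t−z̄)(z_{t+2}−z̄) = 99.1250
Denominator Σ(z_t−z̄)² = 301.5000
r_2 = 99.1250 / 301.5000 = 0.329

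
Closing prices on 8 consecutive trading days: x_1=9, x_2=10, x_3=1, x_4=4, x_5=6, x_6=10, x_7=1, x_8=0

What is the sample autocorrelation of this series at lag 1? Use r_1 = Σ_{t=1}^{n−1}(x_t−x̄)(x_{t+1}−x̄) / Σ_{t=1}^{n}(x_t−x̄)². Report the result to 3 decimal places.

Mean x̄ = (9 + 10 + 1 + 4 + 6 + 10 + 1 + 0)/8 = 5.1250
Deviations from mean: 3.8750, 4.8750, -4.1250, -1.1250, 0.8750, 4.8750, -4.1250, -5.1250
Σ(x_t−x̄)(x_{t+1}−x̄) = (18.8906) + (-20.1094) + (4.6406) + (-0.9844) + (4.2656) + (-20.1094) + (21.1406) = 7.7344
Denominator Σ(x_t−x̄)² = 124.8750
r_1 = 7.7344 / 124.8750 = 0.062

0.062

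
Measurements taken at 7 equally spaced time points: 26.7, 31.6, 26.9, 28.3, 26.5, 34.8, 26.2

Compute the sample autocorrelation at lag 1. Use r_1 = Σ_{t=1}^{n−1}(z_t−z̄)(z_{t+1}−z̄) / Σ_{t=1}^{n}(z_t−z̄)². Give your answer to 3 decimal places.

Mean z̄ = (26.7 + 31.6 + 26.9 + 28.3 + 26.5 + 34.8 + 26.2)/7 = 28.7143
Deviations from mean: -2.0143, 2.8857, -1.8143, -0.4143, -2.2143, 6.0857, -2.5143
Σ(z_t−z̄)(z_{t+1}−z̄) = (-5.8127) + (-5.2355) + (0.7516) + (0.9173) + (-13.4755) + (-15.3012) = -38.1559
Denominator Σ(z_t−z̄)² = 64.1086
r_1 = -38.1559 / 64.1086 = -0.595

-0.595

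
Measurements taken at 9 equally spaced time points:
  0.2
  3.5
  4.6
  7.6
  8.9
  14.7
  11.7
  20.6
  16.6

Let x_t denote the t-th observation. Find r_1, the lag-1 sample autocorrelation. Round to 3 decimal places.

0.579

Mean x̄ = (0.2 + 3.5 + 4.6 + 7.6 + 8.9 + 14.7 + 11.7 + 20.6 + 16.6)/9 = 9.8222
Numerator Σ_{t=1}^{8}(x_t−x̄)(x_{t+1}−x̄) = 205.4528
Denominator Σ(x_t−x̄)² = 355.0356
r_1 = 205.4528 / 355.0356 = 0.579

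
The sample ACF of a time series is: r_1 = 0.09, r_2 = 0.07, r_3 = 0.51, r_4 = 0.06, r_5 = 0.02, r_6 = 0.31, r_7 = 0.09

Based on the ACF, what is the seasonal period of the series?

The largest autocorrelation is r_3 = 0.51, with a weaker echo at lag 6 (0.31); the remaining lags stay at or below 0.09.
The dominant spike at lag 3 indicates a seasonal period of 3.

3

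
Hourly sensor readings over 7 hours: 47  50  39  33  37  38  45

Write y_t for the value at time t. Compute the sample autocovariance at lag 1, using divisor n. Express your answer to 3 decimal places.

12.315

Mean ȳ = (47 + 50 + 39 + 33 + 37 + 38 + 45)/7 = 41.2857
Deviations: 5.7143, 8.7143, -2.2857, -8.2857, -4.2857, -3.2857, 3.7143
Σ_{t=1}^{6}(y_t−ȳ)(y_{t+1}−ȳ) = 86.2041
γ_1 = 86.2041 / 7 = 12.315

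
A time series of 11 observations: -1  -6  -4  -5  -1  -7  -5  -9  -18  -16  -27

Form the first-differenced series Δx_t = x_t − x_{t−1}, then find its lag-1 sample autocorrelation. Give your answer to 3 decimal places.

-0.402

First differences Δx: -5, 2, -1, 4, -6, 2, -4, -9, 2, -11
Mean of differences = -2.6000
Numerator Σ(Δx_t−Δx̄)(Δx_{t+1}−Δx̄) = -96.7600
Denominator Σ(Δx_t−Δx̄)² = 240.4000
r_1(Δx) = -96.7600 / 240.4000 = -0.402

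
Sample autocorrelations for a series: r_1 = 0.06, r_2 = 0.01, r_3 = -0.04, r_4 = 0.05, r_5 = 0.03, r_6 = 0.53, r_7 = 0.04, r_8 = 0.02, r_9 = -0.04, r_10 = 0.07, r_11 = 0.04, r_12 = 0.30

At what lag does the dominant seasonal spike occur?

6

The largest autocorrelation is r_6 = 0.53, with a weaker echo at lag 12 (0.30); the remaining lags stay at or below 0.07.
The dominant spike at lag 6 indicates a seasonal period of 6.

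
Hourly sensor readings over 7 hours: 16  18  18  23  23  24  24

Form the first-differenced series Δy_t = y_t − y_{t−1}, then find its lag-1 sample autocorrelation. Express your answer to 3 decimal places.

First differences Δy: 2, 0, 5, 0, 1, 0
Mean of differences = 1.3333
Numerator Σ(Δy_t−Δȳ)(Δy_{t+1}−Δȳ) = -9.7778
Denominator Σ(Δy_t−Δȳ)² = 19.3333
r_1(Δy) = -9.7778 / 19.3333 = -0.506

-0.506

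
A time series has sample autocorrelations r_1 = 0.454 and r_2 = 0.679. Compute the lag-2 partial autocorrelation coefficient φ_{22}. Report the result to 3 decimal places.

φ_{22} = (r_2 − r_1²) / (1 − r_1²)
r_1² = (0.454)² = 0.206116
Numerator = 0.679 − 0.2061 = 0.4729; denominator = 1 − 0.2061 = 0.7939
φ_{22} = 0.4729 / 0.7939 = 0.596

0.596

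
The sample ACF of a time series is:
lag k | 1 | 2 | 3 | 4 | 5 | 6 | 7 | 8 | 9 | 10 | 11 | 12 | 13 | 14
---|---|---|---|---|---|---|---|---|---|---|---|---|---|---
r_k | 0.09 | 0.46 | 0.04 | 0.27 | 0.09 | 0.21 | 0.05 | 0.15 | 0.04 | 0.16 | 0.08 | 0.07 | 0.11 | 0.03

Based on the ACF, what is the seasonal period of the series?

2

The largest autocorrelation is r_2 = 0.46, with weaker echoes at lags 4 (0.27), 6 (0.21), 8 (0.15) and 10 (0.16); the remaining lags stay at or below 0.11.
The dominant spike at lag 2 indicates a seasonal period of 2.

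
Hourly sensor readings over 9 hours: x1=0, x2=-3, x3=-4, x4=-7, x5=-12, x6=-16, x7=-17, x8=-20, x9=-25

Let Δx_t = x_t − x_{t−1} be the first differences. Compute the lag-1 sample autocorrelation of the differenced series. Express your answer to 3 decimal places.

First differences Δx: -3, -1, -3, -5, -4, -1, -3, -5
Mean of differences = -3.1250
Numerator Σ(Δx_t−Δx̄)(Δx_{t+1}−Δx̄) = 0.1094
Denominator Σ(Δx_t−Δx̄)² = 16.8750
r_1(Δx) = 0.1094 / 16.8750 = 0.006

0.006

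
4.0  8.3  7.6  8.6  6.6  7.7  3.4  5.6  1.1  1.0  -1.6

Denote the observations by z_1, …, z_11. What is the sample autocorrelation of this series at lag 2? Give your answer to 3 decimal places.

Mean z̄ = (4.0 + 8.3 + 7.6 + 8.6 + 6.6 + 7.7 + 3.4 + 5.6 + 1.1 + 1.0 − 1.6)/11 = 4.7545
Numerator Σ_{t=1}^{9}(z_t−z̄)(z_{t+2}−z̄) = 53.0540
Denominator Σ(z_t−z̄)² = 118.4873
r_2 = 53.0540 / 118.4873 = 0.448

0.448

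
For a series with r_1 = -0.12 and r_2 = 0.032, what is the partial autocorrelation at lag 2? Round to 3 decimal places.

0.018

φ_{22} = (r_2 − r_1²) / (1 − r_1²)
r_1² = (-0.12)² = 0.0144
Numerator = 0.032 − 0.0144 = 0.0176; denominator = 1 − 0.0144 = 0.9856
φ_{22} = 0.0176 / 0.9856 = 0.018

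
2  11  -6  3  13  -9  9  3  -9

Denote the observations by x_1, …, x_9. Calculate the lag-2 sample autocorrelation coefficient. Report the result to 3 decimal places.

Mean x̄ = (2 + 11 − 6 + 3 + 13 − 9 + 9 + 3 − 9)/9 = 1.8889
Numerator Σ_{t=1}^{7}(x_t−x̄)(x_{t+2}−x̄) = -101.0247
Denominator Σ(x_t−x̄)² = 558.8889
r_2 = -101.0247 / 558.8889 = -0.181

-0.181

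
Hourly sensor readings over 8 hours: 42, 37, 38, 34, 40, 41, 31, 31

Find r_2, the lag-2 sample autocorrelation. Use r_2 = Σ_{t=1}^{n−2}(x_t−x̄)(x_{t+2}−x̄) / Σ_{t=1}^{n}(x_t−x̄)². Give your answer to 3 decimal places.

-0.341

Mean x̄ = (42 + 37 + 38 + 34 + 40 + 41 + 31 + 31)/8 = 36.7500
Deviations from mean: 5.2500, 0.2500, 1.2500, -2.7500, 3.2500, 4.2500, -5.7500, -5.7500
Numerator Σ_{t=1}^{6}(x_t−x̄)(x_{t+2}−x̄) = -44.8750
Denominator Σ(x_t−x̄)² = 131.5000
r_2 = -44.8750 / 131.5000 = -0.341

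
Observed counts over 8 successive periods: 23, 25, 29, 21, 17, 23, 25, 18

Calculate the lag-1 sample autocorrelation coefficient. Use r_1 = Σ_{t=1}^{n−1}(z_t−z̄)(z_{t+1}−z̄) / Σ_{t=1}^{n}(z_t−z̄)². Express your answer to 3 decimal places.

Mean z̄ = (23 + 25 + 29 + 21 + 17 + 23 + 25 + 18)/8 = 22.6250
Σ(z_t−z̄)(z_{t+1}−z̄) = (0.8906) + (15.1406) + (-10.3594) + (9.1406) + (-2.1094) + (0.8906) + (-10.9844) = 2.6094
Denominator Σ(z_t−z̄)² = 107.8750
r_1 = 2.6094 / 107.8750 = 0.024

0.024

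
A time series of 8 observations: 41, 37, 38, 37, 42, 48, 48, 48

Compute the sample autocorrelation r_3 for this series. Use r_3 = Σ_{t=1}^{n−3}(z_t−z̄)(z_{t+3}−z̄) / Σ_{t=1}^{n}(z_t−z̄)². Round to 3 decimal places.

Mean z̄ = (41 + 37 + 38 + 37 + 42 + 48 + 48 + 48)/8 = 42.3750
Deviations from mean: -1.3750, -5.3750, -4.3750, -5.3750, -0.3750, 5.6250, 5.6250, 5.6250
Numerator Σ_{t=1}^{5}(z_t−z̄)(z_{t+3}−z̄) = -47.5469
Denominator Σ(z_t−z̄)² = 173.8750
r_3 = -47.5469 / 173.8750 = -0.273

-0.273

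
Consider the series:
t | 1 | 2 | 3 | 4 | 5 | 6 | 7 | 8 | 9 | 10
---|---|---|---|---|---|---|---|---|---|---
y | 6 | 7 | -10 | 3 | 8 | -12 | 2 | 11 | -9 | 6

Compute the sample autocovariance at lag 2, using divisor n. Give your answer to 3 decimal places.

Mean ȳ = (6 + 7 − 10 + 3 + 8 − 12 + 2 + 11 − 9 + 6)/10 = 1.2000
Σ_{t=1}^{8}(y_t−ȳ)(y_{t+2}−ȳ) = -228.2800
γ_2 = -228.2800 / 10 = -22.828

-22.828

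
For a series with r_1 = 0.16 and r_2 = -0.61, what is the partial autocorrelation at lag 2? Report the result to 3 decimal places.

-0.652

φ_{22} = (r_2 − r_1²) / (1 − r_1²)
r_1² = (0.16)² = 0.0256
Numerator = -0.61 − 0.0256 = -0.6356; denominator = 1 − 0.0256 = 0.9744
φ_{22} = -0.6356 / 0.9744 = -0.652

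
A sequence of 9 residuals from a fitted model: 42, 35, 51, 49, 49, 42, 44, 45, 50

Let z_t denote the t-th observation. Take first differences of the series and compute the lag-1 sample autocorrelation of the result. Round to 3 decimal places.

First differences Δz: -7, 16, -2, 0, -7, 2, 1, 5
Mean of differences = 1.0000
Numerator Σ(Δz_t−Δz̄)(Δz_{t+1}−Δz̄) = -162.0000
Denominator Σ(Δz_t−Δz̄)² = 380.0000
r_1(Δz) = -162.0000 / 380.0000 = -0.426

-0.426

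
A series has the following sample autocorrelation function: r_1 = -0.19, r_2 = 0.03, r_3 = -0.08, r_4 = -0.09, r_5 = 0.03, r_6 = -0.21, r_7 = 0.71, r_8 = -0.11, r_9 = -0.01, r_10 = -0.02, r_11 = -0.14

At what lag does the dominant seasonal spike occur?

The largest autocorrelation is r_7 = 0.71; the remaining lags stay at or below 0.03.
The dominant spike at lag 7 indicates a seasonal period of 7.

7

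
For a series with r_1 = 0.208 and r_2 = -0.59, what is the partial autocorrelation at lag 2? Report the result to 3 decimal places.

-0.662

φ_{22} = (r_2 − r_1²) / (1 − r_1²)
r_1² = (0.208)² = 0.043264
Numerator = -0.59 − 0.0433 = -0.6333; denominator = 1 − 0.0433 = 0.9567
φ_{22} = -0.6333 / 0.9567 = -0.662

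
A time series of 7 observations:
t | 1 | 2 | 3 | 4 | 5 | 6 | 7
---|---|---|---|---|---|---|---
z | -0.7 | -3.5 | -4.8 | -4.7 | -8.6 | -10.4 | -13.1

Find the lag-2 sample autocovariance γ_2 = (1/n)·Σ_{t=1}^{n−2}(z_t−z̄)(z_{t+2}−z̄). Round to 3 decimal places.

Mean z̄ = (-0.7 − 3.5 − 4.8 − 4.7 − 8.6 − 10.4 − 13.1)/7 = -6.5429
Deviations: 5.8429, 3.0429, 1.7429, 1.8429, -2.0571, -3.8571, -6.5571
Σ_{t=1}^{5}(z_t−z̄)(z_{t+2}−z̄) = 18.5863
γ_2 = 18.5863 / 7 = 2.655

2.655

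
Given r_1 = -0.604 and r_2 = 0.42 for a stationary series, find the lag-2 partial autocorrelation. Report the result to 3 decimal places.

φ_{22} = (r_2 − r_1²) / (1 − r_1²)
r_1² = (-0.604)² = 0.364816
Numerator = 0.42 − 0.3648 = 0.0552; denominator = 1 − 0.3648 = 0.6352
φ_{22} = 0.0552 / 0.6352 = 0.087

0.087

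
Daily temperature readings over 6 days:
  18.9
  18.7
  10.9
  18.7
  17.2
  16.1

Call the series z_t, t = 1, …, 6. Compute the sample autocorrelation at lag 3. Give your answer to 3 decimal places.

0.188

Mean z̄ = (18.9 + 18.7 + 10.9 + 18.7 + 17.2 + 16.1)/6 = 16.7500
Deviations from mean: 2.1500, 1.9500, -5.8500, 1.9500, 0.4500, -0.6500
Σ(z_t−z̄)(z_{t+3}−z̄) = (4.1925) + (0.8775) + (3.8025) = 8.8725
Denominator Σ(z_t−z̄)² = 47.0750
r_3 = 8.8725 / 47.0750 = 0.188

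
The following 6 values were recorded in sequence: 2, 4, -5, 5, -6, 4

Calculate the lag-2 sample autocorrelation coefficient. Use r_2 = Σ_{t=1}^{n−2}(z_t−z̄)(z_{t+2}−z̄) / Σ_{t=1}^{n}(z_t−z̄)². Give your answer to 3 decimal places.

0.495

Mean z̄ = (2 + 4 − 5 + 5 − 6 + 4)/6 = 0.6667
Deviations from mean: 1.3333, 3.3333, -5.6667, 4.3333, -6.6667, 3.3333
Σ(z_t−z̄)(z_{t+2}−z̄) = (-7.5556) + (14.4444) + (37.7778) + (14.4444) = 59.1111
Denominator Σ(z_t−z̄)² = 119.3333
r_2 = 59.1111 / 119.3333 = 0.495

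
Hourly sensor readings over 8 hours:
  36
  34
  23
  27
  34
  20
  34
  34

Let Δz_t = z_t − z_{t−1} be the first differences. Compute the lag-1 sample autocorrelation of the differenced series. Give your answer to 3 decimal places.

-0.495

First differences Δz: -2, -11, 4, 7, -14, 14, 0
Mean of differences = -0.2857
Numerator Σ(Δz_t−Δz̄)(Δz_{t+1}−Δz̄) = -288.0816
Denominator Σ(Δz_t−Δz̄)² = 581.4286
r_1(Δz) = -288.0816 / 581.4286 = -0.495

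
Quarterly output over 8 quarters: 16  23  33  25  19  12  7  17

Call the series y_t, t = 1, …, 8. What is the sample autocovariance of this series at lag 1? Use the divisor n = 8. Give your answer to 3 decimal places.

Mean ȳ = (16 + 23 + 33 + 25 + 19 + 12 + 7 + 17)/8 = 19.0000
Deviations: -3.0000, 4.0000, 14.0000, 6.0000, 0.0000, -7.0000, -12.0000, -2.0000
Σ_{t=1}^{7}(y_t−ȳ)(y_{t+1}−ȳ) = 236.0000
γ_1 = 236.0000 / 8 = 29.500

29.500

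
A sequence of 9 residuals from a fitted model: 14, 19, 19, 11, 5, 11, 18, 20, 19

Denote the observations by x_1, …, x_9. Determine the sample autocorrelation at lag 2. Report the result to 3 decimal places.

-0.376

Mean x̄ = (14 + 19 + 19 + 11 + 5 + 11 + 18 + 20 + 19)/9 = 15.1111
Σ(x_t−x̄)(x_{t+2}−x̄) = (-4.3210) + (-15.9877) + (-39.3210) + (16.9012) + (-29.2099) + (-20.0988) + (11.2346) = -80.8025
Denominator Σ(x_t−x̄)² = 214.8889
r_2 = -80.8025 / 214.8889 = -0.376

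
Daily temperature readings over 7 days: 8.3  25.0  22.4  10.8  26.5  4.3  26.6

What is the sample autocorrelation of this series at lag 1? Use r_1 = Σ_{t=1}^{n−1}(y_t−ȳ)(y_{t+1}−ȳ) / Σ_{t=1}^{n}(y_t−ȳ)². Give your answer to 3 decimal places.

Mean ȳ = (8.3 + 25.0 + 22.4 + 10.8 + 26.5 + 4.3 + 26.6)/7 = 17.7000
Numerator Σ_{t=1}^{6}(y_t−ȳ)(y_{t+1}−ȳ) = -364.6400
Denominator Σ(y_t−ȳ)² = 547.5600
r_1 = -364.6400 / 547.5600 = -0.666

-0.666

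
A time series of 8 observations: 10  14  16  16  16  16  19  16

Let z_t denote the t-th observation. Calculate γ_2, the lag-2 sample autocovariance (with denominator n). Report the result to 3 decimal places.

-0.098

Mean z̄ = (10 + 14 + 16 + 16 + 16 + 16 + 19 + 16)/8 = 15.3750
Deviations: -5.3750, -1.3750, 0.6250, 0.6250, 0.6250, 0.6250, 3.6250, 0.6250
Σ_{t=1}^{6}(z_t−z̄)(z_{t+2}−z̄) = -0.7813
γ_2 = -0.7813 / 8 = -0.098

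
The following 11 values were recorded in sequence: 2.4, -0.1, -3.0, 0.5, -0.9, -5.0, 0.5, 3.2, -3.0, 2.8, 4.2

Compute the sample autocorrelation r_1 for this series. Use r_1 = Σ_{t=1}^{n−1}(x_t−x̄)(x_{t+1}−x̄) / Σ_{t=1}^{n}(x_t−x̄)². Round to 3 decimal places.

-0.045

Mean x̄ = (2.4 − 0.1 − 3.0 + 0.5 − 0.9 − 5.0 + 0.5 + 3.2 − 3.0 + 2.8 + 4.2)/11 = 0.1455
Numerator Σ_{t=1}^{10}(x_t−x̄)(x_{t+1}−x̄) = -3.8239
Denominator Σ(x_t−x̄)² = 85.5673
r_1 = -3.8239 / 85.5673 = -0.045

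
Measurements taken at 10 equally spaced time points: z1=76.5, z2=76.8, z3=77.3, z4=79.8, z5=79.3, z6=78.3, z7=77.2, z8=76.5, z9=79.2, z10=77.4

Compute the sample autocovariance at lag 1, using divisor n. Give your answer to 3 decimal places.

0.259

Mean z̄ = (76.5 + 76.8 + 77.3 + 79.8 + 79.3 + 78.3 + 77.2 + 76.5 + 79.2 + 77.4)/10 = 77.8300
Σ_{t=1}^{9}(z_t−z̄)(z_{t+1}−z̄) = 2.5891
γ_1 = 2.5891 / 10 = 0.259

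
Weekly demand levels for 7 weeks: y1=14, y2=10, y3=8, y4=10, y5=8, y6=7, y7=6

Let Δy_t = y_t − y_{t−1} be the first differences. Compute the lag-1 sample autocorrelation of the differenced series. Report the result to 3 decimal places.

-0.144

First differences Δy: -4, -2, 2, -2, -1, -1
Mean of differences = -1.3333
Numerator Σ(Δy_t−Δȳ)(Δy_{t+1}−Δȳ) = -2.7778
Denominator Σ(Δy_t−Δȳ)² = 19.3333
r_1(Δy) = -2.7778 / 19.3333 = -0.144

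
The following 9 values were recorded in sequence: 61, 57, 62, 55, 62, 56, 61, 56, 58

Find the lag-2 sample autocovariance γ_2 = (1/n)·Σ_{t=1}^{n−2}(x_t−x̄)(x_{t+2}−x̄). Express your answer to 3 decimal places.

Mean x̄ = (61 + 57 + 62 + 55 + 62 + 56 + 61 + 56 + 58)/9 = 58.6667
Σ_{t=1}^{7}(x_t−x̄)(x_{t+2}−x̄) = 48.1111
γ_2 = 48.1111 / 9 = 5.346

5.346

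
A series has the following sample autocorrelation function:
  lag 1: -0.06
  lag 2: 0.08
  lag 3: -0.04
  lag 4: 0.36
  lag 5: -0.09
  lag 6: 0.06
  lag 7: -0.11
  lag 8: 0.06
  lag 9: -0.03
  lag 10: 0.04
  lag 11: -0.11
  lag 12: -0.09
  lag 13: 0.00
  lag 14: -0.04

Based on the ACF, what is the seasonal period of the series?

4

The largest autocorrelation is r_4 = 0.36; the remaining lags stay at or below 0.08.
The dominant spike at lag 4 indicates a seasonal period of 4.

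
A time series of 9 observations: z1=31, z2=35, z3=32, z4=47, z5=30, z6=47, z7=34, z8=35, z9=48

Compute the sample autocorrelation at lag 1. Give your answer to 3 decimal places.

-0.484

Mean z̄ = (31 + 35 + 32 + 47 + 30 + 47 + 34 + 35 + 48)/9 = 37.6667
Numerator Σ_{t=1}^{8}(z_t−z̄)(z_{t+1}−z̄) = -215.1111
Denominator Σ(z_t−z̄)² = 444.0000
r_1 = -215.1111 / 444.0000 = -0.484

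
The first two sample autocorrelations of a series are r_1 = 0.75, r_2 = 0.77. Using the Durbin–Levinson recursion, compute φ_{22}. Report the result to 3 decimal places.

0.474

φ_{22} = (r_2 − r_1²) / (1 − r_1²)
r_1² = (0.75)² = 0.5625
Numerator = 0.77 − 0.5625 = 0.2075; denominator = 1 − 0.5625 = 0.4375
φ_{22} = 0.2075 / 0.4375 = 0.474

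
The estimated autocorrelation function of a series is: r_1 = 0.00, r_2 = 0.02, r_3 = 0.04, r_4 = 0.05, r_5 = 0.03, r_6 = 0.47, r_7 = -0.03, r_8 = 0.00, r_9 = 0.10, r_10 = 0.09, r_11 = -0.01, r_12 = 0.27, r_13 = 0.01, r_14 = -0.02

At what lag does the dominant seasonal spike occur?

6

The largest autocorrelation is r_6 = 0.47, with a weaker echo at lag 12 (0.27); the remaining lags stay at or below 0.10.
The dominant spike at lag 6 indicates a seasonal period of 6.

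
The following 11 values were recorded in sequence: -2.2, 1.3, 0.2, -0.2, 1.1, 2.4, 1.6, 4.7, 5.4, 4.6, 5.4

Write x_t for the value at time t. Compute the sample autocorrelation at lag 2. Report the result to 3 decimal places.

0.440

Mean x̄ = (-2.2 + 1.3 + 0.2 − 0.2 + 1.1 + 2.4 + 1.6 + 4.7 + 5.4 + 4.6 + 5.4)/11 = 2.2091
Numerator Σ_{t=1}^{9}(x_t−x̄)(x_{t+2}−x̄) = 28.1617
Denominator Σ(x_t−x̄)² = 64.0291
r_2 = 28.1617 / 64.0291 = 0.440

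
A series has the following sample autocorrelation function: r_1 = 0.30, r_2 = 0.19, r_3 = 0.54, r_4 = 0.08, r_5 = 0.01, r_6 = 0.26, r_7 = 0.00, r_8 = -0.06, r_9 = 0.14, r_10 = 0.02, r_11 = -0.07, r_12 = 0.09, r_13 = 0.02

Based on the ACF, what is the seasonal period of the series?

3

The largest autocorrelation is r_3 = 0.54; the remaining lags stay at or below 0.30. The elevated value at lag 1 (0.30), dropping to 0.19 at lag 2, reflects decaying short-term dependence rather than seasonality.
The dominant spike at lag 3 indicates a seasonal period of 3.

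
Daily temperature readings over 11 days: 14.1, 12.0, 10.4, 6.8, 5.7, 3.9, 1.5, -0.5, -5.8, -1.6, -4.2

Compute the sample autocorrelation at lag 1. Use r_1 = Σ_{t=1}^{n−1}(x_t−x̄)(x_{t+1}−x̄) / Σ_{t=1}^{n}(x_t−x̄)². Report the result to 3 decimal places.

Mean x̄ = (14.1 + 12.0 + 10.4 + 6.8 + 5.7 + 3.9 + 1.5 − 0.5 − 5.8 − 1.6 − 4.2)/11 = 3.8455
Numerator Σ_{t=1}^{10}(x_t−x̄)(x_{t+1}−x̄) = 310.3298
Denominator Σ(x_t−x̄)² = 438.5873
r_1 = 310.3298 / 438.5873 = 0.708

0.708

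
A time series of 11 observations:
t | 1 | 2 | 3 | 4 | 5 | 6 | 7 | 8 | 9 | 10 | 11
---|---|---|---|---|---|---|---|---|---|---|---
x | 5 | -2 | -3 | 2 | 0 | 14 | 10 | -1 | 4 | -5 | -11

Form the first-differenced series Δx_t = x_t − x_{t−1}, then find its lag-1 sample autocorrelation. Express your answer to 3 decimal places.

-0.192

First differences Δx: -7, -1, 5, -2, 14, -4, -11, 5, -9, -6
Mean of differences = -1.6000
Numerator Σ(Δx_t−Δx̄)(Δx_{t+1}−Δx̄) = -101.3600
Denominator Σ(Δx_t−Δx̄)² = 528.4000
r_1(Δx) = -101.3600 / 528.4000 = -0.192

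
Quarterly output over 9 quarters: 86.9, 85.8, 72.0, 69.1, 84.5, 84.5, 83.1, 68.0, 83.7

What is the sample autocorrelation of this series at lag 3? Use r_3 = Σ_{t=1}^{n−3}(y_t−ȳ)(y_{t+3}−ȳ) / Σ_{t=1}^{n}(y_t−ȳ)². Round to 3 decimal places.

Mean ȳ = (86.9 + 85.8 + 72.0 + 69.1 + 84.5 + 84.5 + 83.1 + 68.0 + 83.7)/9 = 79.7333
Σ(y_t−ȳ)(y_{t+3}−ȳ) = (-76.2056) + (28.9178) + (-36.8622) + (-35.7989) + (-55.9289) + (18.9078) = -156.9700
Denominator Σ(y_t−ȳ)² = 471.2200
r_3 = -156.9700 / 471.2200 = -0.333

-0.333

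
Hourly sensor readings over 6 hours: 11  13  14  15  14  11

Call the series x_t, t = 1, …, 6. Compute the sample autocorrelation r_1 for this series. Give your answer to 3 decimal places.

0.143

Mean x̄ = (11 + 13 + 14 + 15 + 14 + 11)/6 = 13.0000
Deviations from mean: -2.0000, 0.0000, 1.0000, 2.0000, 1.0000, -2.0000
Σ(x_t−x̄)(x_{t+1}−x̄) = (0.0000) + (0.0000) + (2.0000) + (2.0000) + (-2.0000) = 2.0000
Denominator Σ(x_t−x̄)² = 14.0000
r_1 = 2.0000 / 14.0000 = 0.143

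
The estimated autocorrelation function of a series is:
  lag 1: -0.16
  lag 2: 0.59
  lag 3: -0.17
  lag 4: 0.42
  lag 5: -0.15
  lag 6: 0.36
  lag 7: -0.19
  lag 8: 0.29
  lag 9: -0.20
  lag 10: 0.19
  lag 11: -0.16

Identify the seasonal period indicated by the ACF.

The largest autocorrelation is r_2 = 0.59, with weaker echoes at lags 4 (0.42), 6 (0.36), 8 (0.29) and 10 (0.19); the remaining lags stay at or below -0.15.
The dominant spike at lag 2 indicates a seasonal period of 2.

2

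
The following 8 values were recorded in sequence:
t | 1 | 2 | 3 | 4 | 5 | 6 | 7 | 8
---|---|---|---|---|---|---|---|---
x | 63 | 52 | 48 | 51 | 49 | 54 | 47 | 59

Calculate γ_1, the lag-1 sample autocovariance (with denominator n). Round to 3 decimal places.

Mean x̄ = (63 + 52 + 48 + 51 + 49 + 54 + 47 + 59)/8 = 52.8750
Σ_{t=1}^{7}(x_t−x̄)(x_{t+1}−x̄) = -35.1406
γ_1 = -35.1406 / 8 = -4.393

-4.393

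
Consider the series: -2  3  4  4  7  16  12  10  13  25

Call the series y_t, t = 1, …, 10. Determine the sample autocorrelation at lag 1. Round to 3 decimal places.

Mean ȳ = (-2 + 3 + 4 + 4 + 7 + 16 + 12 + 10 + 13 + 25)/10 = 9.2000
Numerator Σ_{t=1}^{9}(y_t−ȳ)(y_{t+1}−ȳ) = 209.5600
Denominator Σ(y_t−ȳ)² = 541.6000
r_1 = 209.5600 / 541.6000 = 0.387

0.387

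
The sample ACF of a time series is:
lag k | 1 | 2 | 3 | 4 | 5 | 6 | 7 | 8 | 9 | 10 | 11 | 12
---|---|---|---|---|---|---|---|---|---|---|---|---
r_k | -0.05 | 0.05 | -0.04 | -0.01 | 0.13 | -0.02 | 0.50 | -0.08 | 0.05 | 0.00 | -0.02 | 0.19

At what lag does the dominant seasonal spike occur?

7

The largest autocorrelation is r_7 = 0.50; the remaining lags stay at or below 0.19.
The dominant spike at lag 7 indicates a seasonal period of 7.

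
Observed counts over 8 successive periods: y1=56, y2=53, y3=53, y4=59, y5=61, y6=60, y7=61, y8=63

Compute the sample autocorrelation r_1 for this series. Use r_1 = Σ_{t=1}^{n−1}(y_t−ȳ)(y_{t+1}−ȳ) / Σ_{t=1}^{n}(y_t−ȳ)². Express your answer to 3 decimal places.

Mean ȳ = (56 + 53 + 53 + 59 + 61 + 60 + 61 + 63)/8 = 58.2500
Deviations from mean: -2.2500, -5.2500, -5.2500, 0.7500, 2.7500, 1.7500, 2.7500, 4.7500
Σ(y_t−ȳ)(y_{t+1}−ȳ) = (11.8125) + (27.5625) + (-3.9375) + (2.0625) + (4.8125) + (4.8125) + (13.0625) = 60.1875
Denominator Σ(y_t−ȳ)² = 101.5000
r_1 = 60.1875 / 101.5000 = 0.593

0.593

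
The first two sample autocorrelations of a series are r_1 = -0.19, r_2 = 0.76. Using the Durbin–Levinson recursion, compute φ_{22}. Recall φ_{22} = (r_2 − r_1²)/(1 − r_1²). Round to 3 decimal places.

φ_{22} = (r_2 − r_1²) / (1 − r_1²)
r_1² = (-0.19)² = 0.0361
Numerator = 0.76 − 0.0361 = 0.7239; denominator = 1 − 0.0361 = 0.9639
φ_{22} = 0.7239 / 0.9639 = 0.751

0.751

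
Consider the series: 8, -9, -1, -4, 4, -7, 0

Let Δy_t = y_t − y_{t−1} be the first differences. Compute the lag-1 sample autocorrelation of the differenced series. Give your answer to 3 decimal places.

-0.595

First differences Δy: -17, 8, -3, 8, -11, 7
Mean of differences = -1.3333
Numerator Σ(Δy_t−Δȳ)(Δy_{t+1}−Δȳ) = -348.1111
Denominator Σ(Δy_t−Δȳ)² = 585.3333
r_1(Δy) = -348.1111 / 585.3333 = -0.595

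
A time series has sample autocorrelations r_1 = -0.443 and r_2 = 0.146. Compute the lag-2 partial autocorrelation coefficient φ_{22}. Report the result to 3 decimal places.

-0.063

φ_{22} = (r_2 − r_1²) / (1 − r_1²)
r_1² = (-0.443)² = 0.196249
Numerator = 0.146 − 0.1962 = -0.0502; denominator = 1 − 0.1962 = 0.8038
φ_{22} = -0.0502 / 0.8038 = -0.063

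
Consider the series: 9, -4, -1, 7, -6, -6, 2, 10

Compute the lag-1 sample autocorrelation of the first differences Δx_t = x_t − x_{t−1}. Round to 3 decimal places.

First differences Δx: -13, 3, 8, -13, 0, 8, 8
Mean of differences = 0.1429
Numerator Σ(Δx_t−Δx̄)(Δx_{t+1}−Δx̄) = -55.8776
Denominator Σ(Δx_t−Δx̄)² = 538.8571
r_1(Δx) = -55.8776 / 538.8571 = -0.104

-0.104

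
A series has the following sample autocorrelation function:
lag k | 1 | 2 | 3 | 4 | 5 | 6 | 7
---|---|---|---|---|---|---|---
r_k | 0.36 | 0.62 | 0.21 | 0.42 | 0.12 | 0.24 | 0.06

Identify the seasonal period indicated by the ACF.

The largest autocorrelation is r_2 = 0.62, with a weaker echo at lag 4 (0.42); the remaining lags stay at or below 0.36.
The dominant spike at lag 2 indicates a seasonal period of 2.

2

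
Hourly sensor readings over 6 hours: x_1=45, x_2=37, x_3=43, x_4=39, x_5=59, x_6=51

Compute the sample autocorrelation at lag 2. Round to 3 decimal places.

Mean x̄ = (45 + 37 + 43 + 39 + 59 + 51)/6 = 45.6667
Deviations from mean: -0.6667, -8.6667, -2.6667, -6.6667, 13.3333, 5.3333
Σ(x_t−x̄)(x_{t+2}−x̄) = (1.7778) + (57.7778) + (-35.5556) + (-35.5556) = -11.5556
Denominator Σ(x_t−x̄)² = 333.3333
r_2 = -11.5556 / 333.3333 = -0.035

-0.035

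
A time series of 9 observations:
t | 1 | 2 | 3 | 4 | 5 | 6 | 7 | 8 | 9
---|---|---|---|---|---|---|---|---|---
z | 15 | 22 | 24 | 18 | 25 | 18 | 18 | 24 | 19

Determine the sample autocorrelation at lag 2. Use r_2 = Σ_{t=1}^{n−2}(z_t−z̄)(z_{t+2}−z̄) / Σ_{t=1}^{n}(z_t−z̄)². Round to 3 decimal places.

-0.176

Mean z̄ = (15 + 22 + 24 + 18 + 25 + 18 + 18 + 24 + 19)/9 = 20.3333
Σ(z_t−z̄)(z_{t+2}−z̄) = (-19.5556) + (-3.8889) + (17.1111) + (5.4444) + (-10.8889) + (-8.5556) + (3.1111) = -17.2222
Denominator Σ(z_t−z̄)² = 98.0000
r_2 = -17.2222 / 98.0000 = -0.176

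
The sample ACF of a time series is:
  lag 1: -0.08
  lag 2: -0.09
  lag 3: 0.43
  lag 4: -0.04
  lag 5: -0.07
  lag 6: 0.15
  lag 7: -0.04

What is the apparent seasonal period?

3

The largest autocorrelation is r_3 = 0.43, with a weaker echo at lag 6 (0.15); the remaining lags stay at or below -0.04.
The dominant spike at lag 3 indicates a seasonal period of 3.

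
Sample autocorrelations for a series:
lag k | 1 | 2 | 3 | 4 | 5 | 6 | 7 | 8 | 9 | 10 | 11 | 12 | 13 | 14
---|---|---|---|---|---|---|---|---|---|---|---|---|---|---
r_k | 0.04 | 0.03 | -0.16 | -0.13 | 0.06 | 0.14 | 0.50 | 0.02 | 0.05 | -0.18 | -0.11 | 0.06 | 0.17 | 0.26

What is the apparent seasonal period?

7

The largest autocorrelation is r_7 = 0.50, with a weaker echo at lag 14 (0.26); the remaining lags stay at or below 0.17.
The dominant spike at lag 7 indicates a seasonal period of 7.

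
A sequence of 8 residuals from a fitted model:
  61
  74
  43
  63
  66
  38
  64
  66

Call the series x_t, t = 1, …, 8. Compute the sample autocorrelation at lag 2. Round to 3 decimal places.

Mean x̄ = (61 + 74 + 43 + 63 + 66 + 38 + 64 + 66)/8 = 59.3750
Numerator Σ_{t=1}^{6}(x_t−x̄)(x_{t+2}−x̄) = -270.5313
Denominator Σ(x_t−x̄)² = 1063.8750
r_2 = -270.5313 / 1063.8750 = -0.254

-0.254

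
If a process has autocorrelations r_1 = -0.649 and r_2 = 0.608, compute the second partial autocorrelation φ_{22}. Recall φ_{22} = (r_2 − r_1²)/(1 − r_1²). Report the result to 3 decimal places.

φ_{22} = (r_2 − r_1²) / (1 − r_1²)
r_1² = (-0.649)² = 0.421201
Numerator = 0.608 − 0.4212 = 0.1868; denominator = 1 − 0.4212 = 0.5788
φ_{22} = 0.1868 / 0.5788 = 0.323

0.323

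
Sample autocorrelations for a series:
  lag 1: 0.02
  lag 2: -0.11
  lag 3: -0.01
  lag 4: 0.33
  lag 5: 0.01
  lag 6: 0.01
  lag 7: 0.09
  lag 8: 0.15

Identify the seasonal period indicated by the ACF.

The largest autocorrelation is r_4 = 0.33, with a weaker echo at lag 8 (0.15); the remaining lags stay at or below 0.09.
The dominant spike at lag 4 indicates a seasonal period of 4.

4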